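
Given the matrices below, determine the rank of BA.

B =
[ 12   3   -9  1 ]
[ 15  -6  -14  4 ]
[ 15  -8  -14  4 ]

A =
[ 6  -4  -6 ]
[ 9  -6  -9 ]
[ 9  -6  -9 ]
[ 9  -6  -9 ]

First compute BA:
[[ 27, -18, -27],
 [-54,  36,  54],
 [-72,  48,  72]]
Now row reduce the product.
R2 ← R2 + (2)·R1: [0, 0, 0]
R3 ← R3 + (8/3)·R1: [0, 0, 0]
1 nonzero row, so rank(BA) = 1.

1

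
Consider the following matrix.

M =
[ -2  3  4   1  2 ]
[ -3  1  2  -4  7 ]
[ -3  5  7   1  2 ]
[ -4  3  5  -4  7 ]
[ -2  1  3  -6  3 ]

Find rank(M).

3

Row reduce to echelon form.
R2 ← R2 − (3/2)·R1: [0, -7/2, -4, -11/2, 4]
R3 ← R3 − (3/2)·R1: [0, 1/2, 1, -1/2, -1]
R4 ← R4 − (2)·R1: [0, -3, -3, -6, 3]
R5 ← R5 − R1: [0, -2, -1, -7, 1]
R3 ← R3 + (1/7)·R2: [0, 0, 3/7, -9/7, -3/7]
R4 ← R4 − (6/7)·R2: [0, 0, 3/7, -9/7, -3/7]
R5 ← R5 − (4/7)·R2: [0, 0, 9/7, -27/7, -9/7]
R4 ← R4 − R3: [0, 0, 0, 0, 0]
R5 ← R5 − (3)·R3: [0, 0, 0, 0, 0]
Echelon form has 3 nonzero rows, so rank(M) = 3.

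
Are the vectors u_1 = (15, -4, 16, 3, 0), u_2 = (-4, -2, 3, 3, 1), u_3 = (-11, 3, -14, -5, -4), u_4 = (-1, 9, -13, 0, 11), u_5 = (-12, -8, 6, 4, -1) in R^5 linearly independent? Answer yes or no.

yes

Form the matrix with these vectors as rows and row reduce.
R2 ← R2 + (4/15)·R1: [0, -46/15, 109/15, 19/5, 1]
R3 ← R3 + (11/15)·R1: [0, 1/15, -34/15, -14/5, -4]
R4 ← R4 + (1/15)·R1: [0, 131/15, -179/15, 1/5, 11]
R5 ← R5 + (4/5)·R1: [0, -56/5, 94/5, 32/5, -1]
R3 ← R3 + (1/46)·R2: [0, 0, -97/46, -125/46, -183/46]
R4 ← R4 + (131/46)·R2: [0, 0, 403/46, 507/46, 637/46]
R5 ← R5 − (84/23)·R2: [0, 0, -178/23, -172/23, -107/23]
R4 ← R4 + (403/97)·R3: [0, 0, 0, -26/97, -260/97]
R5 ← R5 − (356/97)·R3: [0, 0, 0, 242/97, 965/97]
R5 ← R5 + (121/13)·R4: [0, 0, 0, 0, -15]
5 nonzero rows, so the 5 vectors span a space of dimension 5.
Since 5 = 5, the vectors are linearly independent.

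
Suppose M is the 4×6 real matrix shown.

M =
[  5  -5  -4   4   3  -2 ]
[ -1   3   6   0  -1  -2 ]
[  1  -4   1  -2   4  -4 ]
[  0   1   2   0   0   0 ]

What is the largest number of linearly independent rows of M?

Row reduce to echelon form.
R2 ← R2 + (1/5)·R1: [0, 2, 26/5, 4/5, -2/5, -12/5]
R3 ← R3 − (1/5)·R1: [0, -3, 9/5, -14/5, 17/5, -18/5]
R3 ← R3 + (3/2)·R2: [0, 0, 48/5, -8/5, 14/5, -36/5]
R4 ← R4 − (1/2)·R2: [0, 0, -3/5, -2/5, 1/5, 6/5]
R4 ← R4 + (1/16)·R3: [0, 0, 0, -1/2, 3/8, 3/4]
Echelon form has 4 nonzero rows, so rank(M) = 4.
The rank gives the maximum number of linearly independent rows: 4.

4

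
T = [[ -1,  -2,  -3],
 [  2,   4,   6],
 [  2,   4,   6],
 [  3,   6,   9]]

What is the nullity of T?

Row reduce to echelon form.
R2 ← R2 + (2)·R1: [0, 0, 0]
R3 ← R3 + (2)·R1: [0, 0, 0]
R4 ← R4 + (3)·R1: [0, 0, 0]
1 nonzero row, so rank(T) = 1.
T has 3 columns; by rank–nullity, nullity = 3 − 1 = 2.

2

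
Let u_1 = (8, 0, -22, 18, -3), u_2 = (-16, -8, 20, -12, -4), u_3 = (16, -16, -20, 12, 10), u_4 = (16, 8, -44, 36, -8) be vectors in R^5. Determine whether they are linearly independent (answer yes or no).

no

Form the matrix with these vectors as rows and row reduce.
R2 ← R2 + (2)·R1: [0, -8, -24, 24, -10]
R3 ← R3 − (2)·R1: [0, -16, 24, -24, 16]
R4 ← R4 − (2)·R1: [0, 8, 0, 0, -2]
R3 ← R3 − (2)·R2: [0, 0, 72, -72, 36]
R4 ← R4 + R2: [0, 0, -24, 24, -12]
R4 ← R4 + (1/3)·R3: [0, 0, 0, 0, 0]
3 nonzero rows, so the 4 vectors span a space of dimension 3.
Since 3 < 4, the vectors are linearly dependent.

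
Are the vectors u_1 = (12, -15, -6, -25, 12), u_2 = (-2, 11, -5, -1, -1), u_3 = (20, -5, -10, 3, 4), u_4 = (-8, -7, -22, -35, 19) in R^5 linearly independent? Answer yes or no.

Form the matrix with these vectors as rows and row reduce.
R2 ← R2 + (1/6)·R1: [0, 17/2, -6, -31/6, 1]
R3 ← R3 − (5/3)·R1: [0, 20, 0, 134/3, -16]
R4 ← R4 + (2/3)·R1: [0, -17, -26, -155/3, 27]
R3 ← R3 − (40/17)·R2: [0, 0, 240/17, 966/17, -312/17]
R4 ← R4 + (2)·R2: [0, 0, -38, -62, 29]
R4 ← R4 + (323/120)·R3: [0, 0, 0, 1819/20, -102/5]
4 nonzero rows, so the 4 vectors span a space of dimension 4.
Since 4 = 4, the vectors are linearly independent.

yes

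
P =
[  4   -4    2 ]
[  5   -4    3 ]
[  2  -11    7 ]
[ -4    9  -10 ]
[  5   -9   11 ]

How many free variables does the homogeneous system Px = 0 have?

0

Row reduce to echelon form.
R2 ← R2 − (5/4)·R1: [0, 1, 1/2]
R3 ← R3 − (1/2)·R1: [0, -9, 6]
R4 ← R4 + R1: [0, 5, -8]
R5 ← R5 − (5/4)·R1: [0, -4, 17/2]
R3 ← R3 + (9)·R2: [0, 0, 21/2]
R4 ← R4 − (5)·R2: [0, 0, -21/2]
R5 ← R5 + (4)·R2: [0, 0, 21/2]
R4 ← R4 + R3: [0, 0, 0]
R5 ← R5 − R3: [0, 0, 0]
3 nonzero rows, so rank(P) = 3.
P has 3 columns; by rank–nullity, nullity = 3 − 3 = 0.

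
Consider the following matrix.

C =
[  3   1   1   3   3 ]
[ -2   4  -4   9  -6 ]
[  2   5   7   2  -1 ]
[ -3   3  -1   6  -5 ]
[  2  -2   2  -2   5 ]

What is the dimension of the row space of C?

Row reduce to echelon form.
R2 ← R2 + (2/3)·R1: [0, 14/3, -10/3, 11, -4]
R3 ← R3 − (2/3)·R1: [0, 13/3, 19/3, 0, -3]
R4 ← R4 + R1: [0, 4, 0, 9, -2]
R5 ← R5 − (2/3)·R1: [0, -8/3, 4/3, -4, 3]
R3 ← R3 − (13/14)·R2: [0, 0, 66/7, -143/14, 5/7]
R4 ← R4 − (6/7)·R2: [0, 0, 20/7, -3/7, 10/7]
R5 ← R5 + (4/7)·R2: [0, 0, -4/7, 16/7, 5/7]
R4 ← R4 − (10/33)·R3: [0, 0, 0, 8/3, 40/33]
R5 ← R5 + (2/33)·R3: [0, 0, 0, 5/3, 25/33]
R5 ← R5 − (5/8)·R4: [0, 0, 0, 0, 0]
Echelon form has 4 nonzero rows, so rank(C) = 4.
The row space has dimension equal to the rank: 4.

4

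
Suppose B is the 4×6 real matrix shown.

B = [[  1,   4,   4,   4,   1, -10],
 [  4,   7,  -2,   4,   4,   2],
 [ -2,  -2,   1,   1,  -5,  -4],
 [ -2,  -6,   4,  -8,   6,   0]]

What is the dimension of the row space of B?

3

Row reduce to echelon form.
R2 ← R2 − (4)·R1: [0, -9, -18, -12, 0, 42]
R3 ← R3 + (2)·R1: [0, 6, 9, 9, -3, -24]
R4 ← R4 + (2)·R1: [0, 2, 12, 0, 8, -20]
R3 ← R3 + (2/3)·R2: [0, 0, -3, 1, -3, 4]
R4 ← R4 + (2/9)·R2: [0, 0, 8, -8/3, 8, -32/3]
R4 ← R4 + (8/3)·R3: [0, 0, 0, 0, 0, 0]
Echelon form has 3 nonzero rows, so rank(B) = 3.
The row space has dimension equal to the rank: 3.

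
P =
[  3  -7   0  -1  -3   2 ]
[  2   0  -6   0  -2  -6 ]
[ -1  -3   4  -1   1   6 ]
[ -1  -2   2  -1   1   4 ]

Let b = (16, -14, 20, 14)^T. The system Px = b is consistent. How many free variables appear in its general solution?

Row reduce the augmented matrix [P | b].
R2 ← R2 − (2/3)·R1: [0, 14/3, -6, 2/3, 0, -22/3, -74/3]
R3 ← R3 + (1/3)·R1: [0, -16/3, 4, -4/3, 0, 20/3, 76/3]
R4 ← R4 + (1/3)·R1: [0, -13/3, 2, -4/3, 0, 14/3, 58/3]
R3 ← R3 + (8/7)·R2: [0, 0, -20/7, -4/7, 0, -12/7, -20/7]
R4 ← R4 + (13/14)·R2: [0, 0, -25/7, -5/7, 0, -15/7, -25/7]
R4 ← R4 − (5/4)·R3: [0, 0, 0, 0, 0, 0, 0]
The echelon form has 3 nonzero rows, and every pivot lies in the first 6 columns, so rank(P) = rank([P|b]) = 3.
The system is consistent.
Free variables = (unknowns) − (rank) = 6 − 3 = 3.

3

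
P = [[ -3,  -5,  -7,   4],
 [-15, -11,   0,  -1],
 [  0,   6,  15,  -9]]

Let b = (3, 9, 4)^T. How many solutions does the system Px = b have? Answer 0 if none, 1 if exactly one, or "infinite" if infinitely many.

Row reduce the augmented matrix [P | b].
R2 ← R2 − (5)·R1: [0, 14, 35, -21, -6]
R3 ← R3 − (3/7)·R2: [0, 0, 0, 0, 46/7]
The echelon form has 3 nonzero rows; the last pivot sits in the augmented column, so rank(P) = 2 but rank([P|b]) = 3.
Since the ranks differ, the system is inconsistent.
It has no solutions.

0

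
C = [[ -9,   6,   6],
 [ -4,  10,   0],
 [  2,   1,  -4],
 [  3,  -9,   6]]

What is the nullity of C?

0

Row reduce to echelon form.
R2 ← R2 − (4/9)·R1: [0, 22/3, -8/3]
R3 ← R3 + (2/9)·R1: [0, 7/3, -8/3]
R4 ← R4 + (1/3)·R1: [0, -7, 8]
R3 ← R3 − (7/22)·R2: [0, 0, -20/11]
R4 ← R4 + (21/22)·R2: [0, 0, 60/11]
R4 ← R4 + (3)·R3: [0, 0, 0]
3 nonzero rows, so rank(C) = 3.
C has 3 columns; by rank–nullity, nullity = 3 − 3 = 0.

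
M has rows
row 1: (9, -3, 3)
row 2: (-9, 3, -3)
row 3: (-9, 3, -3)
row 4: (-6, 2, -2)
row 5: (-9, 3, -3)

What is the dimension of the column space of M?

Row reduce to echelon form.
R2 ← R2 + R1: [0, 0, 0]
R3 ← R3 + R1: [0, 0, 0]
R4 ← R4 + (2/3)·R1: [0, 0, 0]
R5 ← R5 + R1: [0, 0, 0]
Echelon form has 1 nonzero row, so rank(M) = 1.
The column space has dimension equal to the rank: 1.

1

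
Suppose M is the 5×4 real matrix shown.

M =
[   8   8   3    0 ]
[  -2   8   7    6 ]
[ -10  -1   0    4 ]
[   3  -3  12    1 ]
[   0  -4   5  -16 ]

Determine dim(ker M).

Row reduce to echelon form.
R2 ← R2 + (1/4)·R1: [0, 10, 31/4, 6]
R3 ← R3 + (5/4)·R1: [0, 9, 15/4, 4]
R4 ← R4 − (3/8)·R1: [0, -6, 87/8, 1]
R3 ← R3 − (9/10)·R2: [0, 0, -129/40, -7/5]
R4 ← R4 + (3/5)·R2: [0, 0, 621/40, 23/5]
R5 ← R5 + (2/5)·R2: [0, 0, 81/10, -68/5]
R4 ← R4 + (207/43)·R3: [0, 0, 0, -92/43]
R5 ← R5 + (108/43)·R3: [0, 0, 0, -736/43]
R5 ← R5 − (8)·R4: [0, 0, 0, 0]
4 nonzero rows, so rank(M) = 4.
M has 4 columns; by rank–nullity, nullity = 4 − 4 = 0.

0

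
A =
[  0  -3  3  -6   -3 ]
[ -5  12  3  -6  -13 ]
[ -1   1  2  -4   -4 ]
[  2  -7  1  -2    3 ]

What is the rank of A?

2

Row reduce to echelon form.
Swap R1 ↔ R2
R3 ← R3 − (1/5)·R1: [0, -7/5, 7/5, -14/5, -7/5]
R4 ← R4 + (2/5)·R1: [0, -11/5, 11/5, -22/5, -11/5]
R3 ← R3 − (7/15)·R2: [0, 0, 0, 0, 0]
R4 ← R4 − (11/15)·R2: [0, 0, 0, 0, 0]
Echelon form has 2 nonzero rows, so rank(A) = 2.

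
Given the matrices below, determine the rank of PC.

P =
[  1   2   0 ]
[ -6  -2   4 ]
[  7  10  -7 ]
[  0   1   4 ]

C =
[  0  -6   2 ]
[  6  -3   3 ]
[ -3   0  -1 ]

2

First compute PC:
[[ 12, -12,   8],
 [-24,  42, -22],
 [ 81, -72,  51],
 [ -6,  -3,  -1]]
Now row reduce the product.
R2 ← R2 + (2)·R1: [0, 18, -6]
R3 ← R3 − (27/4)·R1: [0, 9, -3]
R4 ← R4 + (1/2)·R1: [0, -9, 3]
R3 ← R3 − (1/2)·R2: [0, 0, 0]
R4 ← R4 + (1/2)·R2: [0, 0, 0]
2 nonzero rows, so rank(PC) = 2.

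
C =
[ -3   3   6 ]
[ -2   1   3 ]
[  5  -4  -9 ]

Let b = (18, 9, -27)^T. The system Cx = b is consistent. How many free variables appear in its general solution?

Row reduce the augmented matrix [C | b].
R2 ← R2 − (2/3)·R1: [0, -1, -1, -3]
R3 ← R3 + (5/3)·R1: [0, 1, 1, 3]
R3 ← R3 + R2: [0, 0, 0, 0]
The echelon form has 2 nonzero rows, and every pivot lies in the first 3 columns, so rank(C) = rank([C|b]) = 2.
The system is consistent.
Free variables = (unknowns) − (rank) = 3 − 2 = 1.

1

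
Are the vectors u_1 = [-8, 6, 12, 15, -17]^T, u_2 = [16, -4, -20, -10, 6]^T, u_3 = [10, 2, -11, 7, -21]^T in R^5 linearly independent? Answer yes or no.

Form the matrix with these vectors as rows and row reduce.
R2 ← R2 + (2)·R1: [0, 8, 4, 20, -28]
R3 ← R3 + (5/4)·R1: [0, 19/2, 4, 103/4, -169/4]
R3 ← R3 − (19/16)·R2: [0, 0, -3/4, 2, -9]
3 nonzero rows, so the 3 vectors span a space of dimension 3.
Since 3 = 3, the vectors are linearly independent.

yes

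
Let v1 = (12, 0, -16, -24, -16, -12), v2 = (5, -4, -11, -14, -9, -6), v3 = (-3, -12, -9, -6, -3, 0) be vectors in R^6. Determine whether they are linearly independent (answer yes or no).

Form the matrix with these vectors as rows and row reduce.
R2 ← R2 − (5/12)·R1: [0, -4, -13/3, -4, -7/3, -1]
R3 ← R3 + (1/4)·R1: [0, -12, -13, -12, -7, -3]
R3 ← R3 − (3)·R2: [0, 0, 0, 0, 0, 0]
2 nonzero rows, so the 3 vectors span a space of dimension 2.
Since 2 < 3, the vectors are linearly dependent.

no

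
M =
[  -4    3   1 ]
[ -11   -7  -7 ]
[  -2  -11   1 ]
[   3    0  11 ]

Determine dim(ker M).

0

Row reduce to echelon form.
R2 ← R2 − (11/4)·R1: [0, -61/4, -39/4]
R3 ← R3 − (1/2)·R1: [0, -25/2, 1/2]
R4 ← R4 + (3/4)·R1: [0, 9/4, 47/4]
R3 ← R3 − (50/61)·R2: [0, 0, 518/61]
R4 ← R4 + (9/61)·R2: [0, 0, 629/61]
R4 ← R4 − (17/14)·R3: [0, 0, 0]
3 nonzero rows, so rank(M) = 3.
M has 3 columns; by rank–nullity, nullity = 3 − 3 = 0.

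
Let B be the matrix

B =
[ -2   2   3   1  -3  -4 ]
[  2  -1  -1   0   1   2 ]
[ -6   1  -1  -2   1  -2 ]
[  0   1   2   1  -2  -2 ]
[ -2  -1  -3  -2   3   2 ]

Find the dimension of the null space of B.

Row reduce to echelon form.
R2 ← R2 + R1: [0, 1, 2, 1, -2, -2]
R3 ← R3 − (3)·R1: [0, -5, -10, -5, 10, 10]
R5 ← R5 − R1: [0, -3, -6, -3, 6, 6]
R3 ← R3 + (5)·R2: [0, 0, 0, 0, 0, 0]
R4 ← R4 − R2: [0, 0, 0, 0, 0, 0]
R5 ← R5 + (3)·R2: [0, 0, 0, 0, 0, 0]
2 nonzero rows, so rank(B) = 2.
B has 6 columns; by rank–nullity, nullity = 6 − 2 = 4.

4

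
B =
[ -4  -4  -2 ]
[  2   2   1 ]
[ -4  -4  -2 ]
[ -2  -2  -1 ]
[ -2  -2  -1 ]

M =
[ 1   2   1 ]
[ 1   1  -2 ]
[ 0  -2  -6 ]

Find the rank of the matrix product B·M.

First compute BM:
[[ -8,  -8,  16],
 [  4,   4,  -8],
 [ -8,  -8,  16],
 [ -4,  -4,   8],
 [ -4,  -4,   8]]
Now row reduce the product.
R2 ← R2 + (1/2)·R1: [0, 0, 0]
R3 ← R3 − R1: [0, 0, 0]
R4 ← R4 − (1/2)·R1: [0, 0, 0]
R5 ← R5 − (1/2)·R1: [0, 0, 0]
1 nonzero row, so rank(BM) = 1.

1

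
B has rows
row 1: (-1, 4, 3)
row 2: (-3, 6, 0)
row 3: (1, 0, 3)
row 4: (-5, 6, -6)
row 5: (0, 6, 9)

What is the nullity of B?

Row reduce to echelon form.
R2 ← R2 − (3)·R1: [0, -6, -9]
R3 ← R3 + R1: [0, 4, 6]
R4 ← R4 − (5)·R1: [0, -14, -21]
R3 ← R3 + (2/3)·R2: [0, 0, 0]
R4 ← R4 − (7/3)·R2: [0, 0, 0]
R5 ← R5 + R2: [0, 0, 0]
2 nonzero rows, so rank(B) = 2.
B has 3 columns; by rank–nullity, nullity = 3 − 2 = 1.

1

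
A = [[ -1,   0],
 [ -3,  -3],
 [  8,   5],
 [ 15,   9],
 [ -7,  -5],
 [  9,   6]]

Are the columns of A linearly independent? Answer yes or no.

Row reduce A to echelon form.
R2 ← R2 − (3)·R1: [0, -3]
R3 ← R3 + (8)·R1: [0, 5]
R4 ← R4 + (15)·R1: [0, 9]
R5 ← R5 − (7)·R1: [0, -5]
R6 ← R6 + (9)·R1: [0, 6]
R3 ← R3 + (5/3)·R2: [0, 0]
R4 ← R4 + (3)·R2: [0, 0]
R5 ← R5 − (5/3)·R2: [0, 0]
R6 ← R6 + (2)·R2: [0, 0]
2 pivots among 2 columns.
Every column is a pivot column, so the columns are linearly independent.

yes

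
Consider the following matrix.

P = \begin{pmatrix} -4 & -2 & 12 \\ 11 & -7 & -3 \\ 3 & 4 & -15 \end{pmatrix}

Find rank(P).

2

Row reduce to echelon form.
R2 ← R2 + (11/4)·R1: [0, -25/2, 30]
R3 ← R3 + (3/4)·R1: [0, 5/2, -6]
R3 ← R3 + (1/5)·R2: [0, 0, 0]
Echelon form has 2 nonzero rows, so rank(P) = 2.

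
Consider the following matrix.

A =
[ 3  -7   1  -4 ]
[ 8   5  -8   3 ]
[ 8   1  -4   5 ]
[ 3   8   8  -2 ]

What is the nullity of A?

0

Row reduce to echelon form.
R2 ← R2 − (8/3)·R1: [0, 71/3, -32/3, 41/3]
R3 ← R3 − (8/3)·R1: [0, 59/3, -20/3, 47/3]
R4 ← R4 − R1: [0, 15, 7, 2]
R3 ← R3 − (59/71)·R2: [0, 0, 156/71, 306/71]
R4 ← R4 − (45/71)·R2: [0, 0, 977/71, -473/71]
R4 ← R4 − (977/156)·R3: [0, 0, 0, -875/26]
4 nonzero rows, so rank(A) = 4.
A has 4 columns; by rank–nullity, nullity = 4 − 4 = 0.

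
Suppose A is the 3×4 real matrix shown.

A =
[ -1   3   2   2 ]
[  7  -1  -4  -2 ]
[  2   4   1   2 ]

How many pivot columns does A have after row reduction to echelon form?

Row reduce to echelon form.
R2 ← R2 + (7)·R1: [0, 20, 10, 12]
R3 ← R3 + (2)·R1: [0, 10, 5, 6]
R3 ← R3 − (1/2)·R2: [0, 0, 0, 0]
Echelon form has 2 nonzero rows, so rank(A) = 2.
Each nonzero row contributes one pivot column: 2 pivot columns.

2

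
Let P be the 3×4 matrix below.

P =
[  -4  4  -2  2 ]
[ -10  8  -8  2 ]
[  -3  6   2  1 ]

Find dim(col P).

3

Row reduce to echelon form.
R2 ← R2 − (5/2)·R1: [0, -2, -3, -3]
R3 ← R3 − (3/4)·R1: [0, 3, 7/2, -1/2]
R3 ← R3 + (3/2)·R2: [0, 0, -1, -5]
Echelon form has 3 nonzero rows, so rank(P) = 3.
The column space has dimension equal to the rank: 3.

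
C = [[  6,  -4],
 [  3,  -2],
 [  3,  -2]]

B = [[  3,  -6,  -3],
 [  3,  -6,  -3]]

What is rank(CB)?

First compute CB:
[[  6, -12,  -6],
 [  3,  -6,  -3],
 [  3,  -6,  -3]]
Now row reduce the product.
R2 ← R2 − (1/2)·R1: [0, 0, 0]
R3 ← R3 − (1/2)·R1: [0, 0, 0]
1 nonzero row, so rank(CB) = 1.

1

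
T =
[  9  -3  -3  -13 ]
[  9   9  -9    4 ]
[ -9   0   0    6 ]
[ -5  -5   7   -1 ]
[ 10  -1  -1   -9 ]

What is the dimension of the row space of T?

3

Row reduce to echelon form.
R2 ← R2 − R1: [0, 12, -6, 17]
R3 ← R3 + R1: [0, -3, -3, -7]
R4 ← R4 + (5/9)·R1: [0, -20/3, 16/3, -74/9]
R5 ← R5 − (10/9)·R1: [0, 7/3, 7/3, 49/9]
R3 ← R3 + (1/4)·R2: [0, 0, -9/2, -11/4]
R4 ← R4 + (5/9)·R2: [0, 0, 2, 11/9]
R5 ← R5 − (7/36)·R2: [0, 0, 7/2, 77/36]
R4 ← R4 + (4/9)·R3: [0, 0, 0, 0]
R5 ← R5 + (7/9)·R3: [0, 0, 0, 0]
Echelon form has 3 nonzero rows, so rank(T) = 3.
The row space has dimension equal to the rank: 3.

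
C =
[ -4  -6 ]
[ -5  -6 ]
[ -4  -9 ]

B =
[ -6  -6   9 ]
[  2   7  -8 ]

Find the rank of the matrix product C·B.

First compute CB:
[[ 12, -18,  12],
 [ 18, -12,   3],
 [  6, -39,  36]]
Now row reduce the product.
R2 ← R2 − (3/2)·R1: [0, 15, -15]
R3 ← R3 − (1/2)·R1: [0, -30, 30]
R3 ← R3 + (2)·R2: [0, 0, 0]
2 nonzero rows, so rank(CB) = 2.

2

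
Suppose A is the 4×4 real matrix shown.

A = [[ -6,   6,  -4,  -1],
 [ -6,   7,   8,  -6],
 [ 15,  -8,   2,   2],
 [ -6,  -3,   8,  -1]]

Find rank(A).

Row reduce to echelon form.
R2 ← R2 − R1: [0, 1, 12, -5]
R3 ← R3 + (5/2)·R1: [0, 7, -8, -1/2]
R4 ← R4 − R1: [0, -9, 12, 0]
R3 ← R3 − (7)·R2: [0, 0, -92, 69/2]
R4 ← R4 + (9)·R2: [0, 0, 120, -45]
R4 ← R4 + (30/23)·R3: [0, 0, 0, 0]
Echelon form has 3 nonzero rows, so rank(A) = 3.

3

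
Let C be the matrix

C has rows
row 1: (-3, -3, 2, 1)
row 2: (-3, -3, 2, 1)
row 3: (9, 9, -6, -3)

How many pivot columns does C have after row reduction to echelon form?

1

Row reduce to echelon form.
R2 ← R2 − R1: [0, 0, 0, 0]
R3 ← R3 + (3)·R1: [0, 0, 0, 0]
Echelon form has 1 nonzero row, so rank(C) = 1.
Each nonzero row contributes one pivot column: 1 pivot columns.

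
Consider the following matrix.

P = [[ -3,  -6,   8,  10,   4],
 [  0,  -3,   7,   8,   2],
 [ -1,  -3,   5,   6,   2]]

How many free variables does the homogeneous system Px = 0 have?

Row reduce to echelon form.
R3 ← R3 − (1/3)·R1: [0, -1, 7/3, 8/3, 2/3]
R3 ← R3 − (1/3)·R2: [0, 0, 0, 0, 0]
2 nonzero rows, so rank(P) = 2.
P has 5 columns; by rank–nullity, nullity = 5 − 2 = 3.

3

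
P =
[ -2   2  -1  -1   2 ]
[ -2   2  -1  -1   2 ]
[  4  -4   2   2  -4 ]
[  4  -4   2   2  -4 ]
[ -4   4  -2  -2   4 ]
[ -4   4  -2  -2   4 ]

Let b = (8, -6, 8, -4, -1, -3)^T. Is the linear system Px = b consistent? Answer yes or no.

no

Row reduce the augmented matrix [P | b].
R2 ← R2 − R1: [0, 0, 0, 0, 0, -14]
R3 ← R3 + (2)·R1: [0, 0, 0, 0, 0, 24]
R4 ← R4 + (2)·R1: [0, 0, 0, 0, 0, 12]
R5 ← R5 − (2)·R1: [0, 0, 0, 0, 0, -17]
R6 ← R6 − (2)·R1: [0, 0, 0, 0, 0, -19]
R3 ← R3 + (12/7)·R2: [0, 0, 0, 0, 0, 0]
R4 ← R4 + (6/7)·R2: [0, 0, 0, 0, 0, 0]
R5 ← R5 − (17/14)·R2: [0, 0, 0, 0, 0, 0]
R6 ← R6 − (19/14)·R2: [0, 0, 0, 0, 0, 0]
The echelon form has 2 nonzero rows; the last pivot sits in the augmented column, so rank(P) = 1 but rank([P|b]) = 2.
Since the ranks differ, the system is inconsistent.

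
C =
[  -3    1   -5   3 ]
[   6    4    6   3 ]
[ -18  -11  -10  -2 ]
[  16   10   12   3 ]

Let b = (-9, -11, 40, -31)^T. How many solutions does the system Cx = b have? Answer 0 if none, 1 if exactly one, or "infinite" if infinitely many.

Row reduce the augmented matrix [C | b].
R2 ← R2 + (2)·R1: [0, 6, -4, 9, -29]
R3 ← R3 − (6)·R1: [0, -17, 20, -20, 94]
R4 ← R4 + (16/3)·R1: [0, 46/3, -44/3, 19, -79]
R3 ← R3 + (17/6)·R2: [0, 0, 26/3, 11/2, 71/6]
R4 ← R4 − (23/9)·R2: [0, 0, -40/9, -4, -44/9]
R4 ← R4 + (20/39)·R3: [0, 0, 0, -46/39, 46/39]
The echelon form has 4 nonzero rows, and every pivot lies in the first 4 columns, so rank(C) = rank([C|b]) = 4.
The system is consistent.
rank = 4 = number of unknowns, so the solution is unique.

1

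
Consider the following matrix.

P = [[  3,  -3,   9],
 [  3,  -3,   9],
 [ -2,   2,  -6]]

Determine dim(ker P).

2

Row reduce to echelon form.
R2 ← R2 − R1: [0, 0, 0]
R3 ← R3 + (2/3)·R1: [0, 0, 0]
1 nonzero row, so rank(P) = 1.
P has 3 columns; by rank–nullity, nullity = 3 − 1 = 2.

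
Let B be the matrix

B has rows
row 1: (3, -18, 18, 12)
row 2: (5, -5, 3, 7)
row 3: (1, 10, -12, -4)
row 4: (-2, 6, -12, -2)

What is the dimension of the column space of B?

3

Row reduce to echelon form.
R2 ← R2 − (5/3)·R1: [0, 25, -27, -13]
R3 ← R3 − (1/3)·R1: [0, 16, -18, -8]
R4 ← R4 + (2/3)·R1: [0, -6, 0, 6]
R3 ← R3 − (16/25)·R2: [0, 0, -18/25, 8/25]
R4 ← R4 + (6/25)·R2: [0, 0, -162/25, 72/25]
R4 ← R4 − (9)·R3: [0, 0, 0, 0]
Echelon form has 3 nonzero rows, so rank(B) = 3.
The column space has dimension equal to the rank: 3.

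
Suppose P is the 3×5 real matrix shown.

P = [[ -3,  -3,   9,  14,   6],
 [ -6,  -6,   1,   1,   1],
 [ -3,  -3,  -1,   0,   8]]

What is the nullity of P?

2

Row reduce to echelon form.
R2 ← R2 − (2)·R1: [0, 0, -17, -27, -11]
R3 ← R3 − R1: [0, 0, -10, -14, 2]
R3 ← R3 − (10/17)·R2: [0, 0, 0, 32/17, 144/17]
3 nonzero rows, so rank(P) = 3.
P has 5 columns; by rank–nullity, nullity = 5 − 3 = 2.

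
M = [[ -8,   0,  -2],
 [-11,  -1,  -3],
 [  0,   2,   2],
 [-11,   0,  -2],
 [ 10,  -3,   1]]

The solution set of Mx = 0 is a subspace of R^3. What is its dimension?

Row reduce to echelon form.
R2 ← R2 − (11/8)·R1: [0, -1, -1/4]
R4 ← R4 − (11/8)·R1: [0, 0, 3/4]
R5 ← R5 + (5/4)·R1: [0, -3, -3/2]
R3 ← R3 + (2)·R2: [0, 0, 3/2]
R5 ← R5 − (3)·R2: [0, 0, -3/4]
R4 ← R4 − (1/2)·R3: [0, 0, 0]
R5 ← R5 + (1/2)·R3: [0, 0, 0]
3 nonzero rows, so rank(M) = 3.
M has 3 columns; by rank–nullity, nullity = 3 − 3 = 0.

0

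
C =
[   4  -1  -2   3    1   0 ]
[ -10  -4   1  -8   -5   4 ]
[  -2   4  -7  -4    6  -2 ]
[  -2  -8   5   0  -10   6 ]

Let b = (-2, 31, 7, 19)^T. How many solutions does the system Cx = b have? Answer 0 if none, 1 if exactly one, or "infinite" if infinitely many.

infinite

Row reduce the augmented matrix [C | b].
R2 ← R2 + (5/2)·R1: [0, -13/2, -4, -1/2, -5/2, 4, 26]
R3 ← R3 + (1/2)·R1: [0, 7/2, -8, -5/2, 13/2, -2, 6]
R4 ← R4 + (1/2)·R1: [0, -17/2, 4, 3/2, -19/2, 6, 18]
R3 ← R3 + (7/13)·R2: [0, 0, -132/13, -36/13, 67/13, 2/13, 20]
R4 ← R4 − (17/13)·R2: [0, 0, 120/13, 28/13, -81/13, 10/13, -16]
R4 ← R4 + (10/11)·R3: [0, 0, 0, -4/11, -17/11, 10/11, 24/11]
The echelon form has 4 nonzero rows, and every pivot lies in the first 6 columns, so rank(C) = rank([C|b]) = 4.
The system is consistent.
rank = 4 < 6 unknowns, so there are infinitely many solutions.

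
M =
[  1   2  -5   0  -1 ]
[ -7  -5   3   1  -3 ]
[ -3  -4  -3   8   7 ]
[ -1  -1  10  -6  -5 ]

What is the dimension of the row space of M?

3

Row reduce to echelon form.
R2 ← R2 + (7)·R1: [0, 9, -32, 1, -10]
R3 ← R3 + (3)·R1: [0, 2, -18, 8, 4]
R4 ← R4 + R1: [0, 1, 5, -6, -6]
R3 ← R3 − (2/9)·R2: [0, 0, -98/9, 70/9, 56/9]
R4 ← R4 − (1/9)·R2: [0, 0, 77/9, -55/9, -44/9]
R4 ← R4 + (11/14)·R3: [0, 0, 0, 0, 0]
Echelon form has 3 nonzero rows, so rank(M) = 3.
The row space has dimension equal to the rank: 3.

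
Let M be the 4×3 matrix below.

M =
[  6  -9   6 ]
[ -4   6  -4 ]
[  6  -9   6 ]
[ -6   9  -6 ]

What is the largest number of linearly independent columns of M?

1

Row reduce to echelon form.
R2 ← R2 + (2/3)·R1: [0, 0, 0]
R3 ← R3 − R1: [0, 0, 0]
R4 ← R4 + R1: [0, 0, 0]
Echelon form has 1 nonzero row, so rank(M) = 1.
The rank gives the maximum number of linearly independent columns: 1.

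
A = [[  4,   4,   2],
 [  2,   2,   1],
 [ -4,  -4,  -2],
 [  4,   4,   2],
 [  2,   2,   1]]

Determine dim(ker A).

2

Row reduce to echelon form.
R2 ← R2 − (1/2)·R1: [0, 0, 0]
R3 ← R3 + R1: [0, 0, 0]
R4 ← R4 − R1: [0, 0, 0]
R5 ← R5 − (1/2)·R1: [0, 0, 0]
1 nonzero row, so rank(A) = 1.
A has 3 columns; by rank–nullity, nullity = 3 − 1 = 2.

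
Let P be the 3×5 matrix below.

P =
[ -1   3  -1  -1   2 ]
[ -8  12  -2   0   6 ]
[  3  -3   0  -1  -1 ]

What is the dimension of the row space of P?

2

Row reduce to echelon form.
R2 ← R2 − (8)·R1: [0, -12, 6, 8, -10]
R3 ← R3 + (3)·R1: [0, 6, -3, -4, 5]
R3 ← R3 + (1/2)·R2: [0, 0, 0, 0, 0]
Echelon form has 2 nonzero rows, so rank(P) = 2.
The row space has dimension equal to the rank: 2.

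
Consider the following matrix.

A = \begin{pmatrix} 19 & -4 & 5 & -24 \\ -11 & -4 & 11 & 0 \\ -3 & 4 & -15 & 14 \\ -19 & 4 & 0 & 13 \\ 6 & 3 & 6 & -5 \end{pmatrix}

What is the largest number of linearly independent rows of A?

Row reduce to echelon form.
R2 ← R2 + (11/19)·R1: [0, -120/19, 264/19, -264/19]
R3 ← R3 + (3/19)·R1: [0, 64/19, -270/19, 194/19]
R4 ← R4 + R1: [0, 0, 5, -11]
R5 ← R5 − (6/19)·R1: [0, 81/19, 84/19, 49/19]
R3 ← R3 + (8/15)·R2: [0, 0, -34/5, 14/5]
R5 ← R5 + (27/40)·R2: [0, 0, 69/5, -34/5]
R4 ← R4 + (25/34)·R3: [0, 0, 0, -152/17]
R5 ← R5 + (69/34)·R3: [0, 0, 0, -19/17]
R5 ← R5 − (1/8)·R4: [0, 0, 0, 0]
Echelon form has 4 nonzero rows, so rank(A) = 4.
The rank gives the maximum number of linearly independent rows: 4.

4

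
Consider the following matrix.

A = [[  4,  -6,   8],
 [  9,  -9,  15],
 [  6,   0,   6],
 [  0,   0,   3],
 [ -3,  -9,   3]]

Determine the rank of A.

Row reduce to echelon form.
R2 ← R2 − (9/4)·R1: [0, 9/2, -3]
R3 ← R3 − (3/2)·R1: [0, 9, -6]
R5 ← R5 + (3/4)·R1: [0, -27/2, 9]
R3 ← R3 − (2)·R2: [0, 0, 0]
R5 ← R5 + (3)·R2: [0, 0, 0]
Swap R3 ↔ R4
Echelon form has 3 nonzero rows, so rank(A) = 3.

3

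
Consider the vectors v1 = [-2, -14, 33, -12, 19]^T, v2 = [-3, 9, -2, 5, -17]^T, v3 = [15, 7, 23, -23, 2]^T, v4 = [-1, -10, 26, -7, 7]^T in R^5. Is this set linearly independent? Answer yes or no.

yes

Form the matrix with these vectors as rows and row reduce.
R2 ← R2 − (3/2)·R1: [0, 30, -103/2, 23, -91/2]
R3 ← R3 + (15/2)·R1: [0, -98, 541/2, -113, 289/2]
R4 ← R4 − (1/2)·R1: [0, -3, 19/2, -1, -5/2]
R3 ← R3 + (49/15)·R2: [0, 0, 1534/15, -568/15, -62/15]
R4 ← R4 + (1/10)·R2: [0, 0, 87/20, 13/10, -141/20]
R4 ← R4 − (261/6136)·R3: [0, 0, 0, 4465/1534, -10545/1534]
4 nonzero rows, so the 4 vectors span a space of dimension 4.
Since 4 = 4, the vectors are linearly independent.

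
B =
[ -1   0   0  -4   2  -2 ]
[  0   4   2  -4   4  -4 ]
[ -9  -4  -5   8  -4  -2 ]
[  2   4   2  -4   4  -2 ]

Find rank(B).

Row reduce to echelon form.
R3 ← R3 − (9)·R1: [0, -4, -5, 44, -22, 16]
R4 ← R4 + (2)·R1: [0, 4, 2, -12, 8, -6]
R3 ← R3 + R2: [0, 0, -3, 40, -18, 12]
R4 ← R4 − R2: [0, 0, 0, -8, 4, -2]
Echelon form has 4 nonzero rows, so rank(B) = 4.

4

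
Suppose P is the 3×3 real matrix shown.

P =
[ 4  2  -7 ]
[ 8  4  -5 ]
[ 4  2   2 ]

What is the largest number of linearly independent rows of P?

Row reduce to echelon form.
R2 ← R2 − (2)·R1: [0, 0, 9]
R3 ← R3 − R1: [0, 0, 9]
R3 ← R3 − R2: [0, 0, 0]
Echelon form has 2 nonzero rows, so rank(P) = 2.
The rank gives the maximum number of linearly independent rows: 2.

2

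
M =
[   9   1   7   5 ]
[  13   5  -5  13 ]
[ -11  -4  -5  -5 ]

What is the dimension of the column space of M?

3

Row reduce to echelon form.
R2 ← R2 − (13/9)·R1: [0, 32/9, -136/9, 52/9]
R3 ← R3 + (11/9)·R1: [0, -25/9, 32/9, 10/9]
R3 ← R3 + (25/32)·R2: [0, 0, -33/4, 45/8]
Echelon form has 3 nonzero rows, so rank(M) = 3.
The column space has dimension equal to the rank: 3.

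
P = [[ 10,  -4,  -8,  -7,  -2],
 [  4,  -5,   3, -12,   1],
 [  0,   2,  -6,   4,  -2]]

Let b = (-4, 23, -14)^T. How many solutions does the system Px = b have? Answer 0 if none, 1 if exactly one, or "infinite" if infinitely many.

infinite

Row reduce the augmented matrix [P | b].
R2 ← R2 − (2/5)·R1: [0, -17/5, 31/5, -46/5, 9/5, 123/5]
R3 ← R3 + (10/17)·R2: [0, 0, -40/17, -24/17, -16/17, 8/17]
The echelon form has 3 nonzero rows, and every pivot lies in the first 5 columns, so rank(P) = rank([P|b]) = 3.
The system is consistent.
rank = 3 < 5 unknowns, so there are infinitely many solutions.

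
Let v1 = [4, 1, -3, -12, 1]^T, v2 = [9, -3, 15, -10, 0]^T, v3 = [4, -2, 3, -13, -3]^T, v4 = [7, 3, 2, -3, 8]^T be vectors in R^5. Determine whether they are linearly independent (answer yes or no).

yes

Form the matrix with these vectors as rows and row reduce.
R2 ← R2 − (9/4)·R1: [0, -21/4, 87/4, 17, -9/4]
R3 ← R3 − R1: [0, -3, 6, -1, -4]
R4 ← R4 − (7/4)·R1: [0, 5/4, 29/4, 18, 25/4]
R3 ← R3 − (4/7)·R2: [0, 0, -45/7, -75/7, -19/7]
R4 ← R4 + (5/21)·R2: [0, 0, 87/7, 463/21, 40/7]
R4 ← R4 + (29/15)·R3: [0, 0, 0, 4/3, 7/15]
4 nonzero rows, so the 4 vectors span a space of dimension 4.
Since 4 = 4, the vectors are linearly independent.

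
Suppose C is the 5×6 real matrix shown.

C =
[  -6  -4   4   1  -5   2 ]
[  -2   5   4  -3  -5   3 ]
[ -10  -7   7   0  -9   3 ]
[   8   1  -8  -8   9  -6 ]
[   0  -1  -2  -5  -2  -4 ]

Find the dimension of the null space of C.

Row reduce to echelon form.
R2 ← R2 − (1/3)·R1: [0, 19/3, 8/3, -10/3, -10/3, 7/3]
R3 ← R3 − (5/3)·R1: [0, -1/3, 1/3, -5/3, -2/3, -1/3]
R4 ← R4 + (4/3)·R1: [0, -13/3, -8/3, -20/3, 7/3, -10/3]
R3 ← R3 + (1/19)·R2: [0, 0, 9/19, -35/19, -16/19, -4/19]
R4 ← R4 + (13/19)·R2: [0, 0, -16/19, -170/19, 1/19, -33/19]
R5 ← R5 + (3/19)·R2: [0, 0, -30/19, -105/19, -48/19, -69/19]
R4 ← R4 + (16/9)·R3: [0, 0, 0, -110/9, -13/9, -19/9]
R5 ← R5 + (10/3)·R3: [0, 0, 0, -35/3, -16/3, -13/3]
R5 ← R5 − (21/22)·R4: [0, 0, 0, 0, -87/22, -51/22]
5 nonzero rows, so rank(C) = 5.
C has 6 columns; by rank–nullity, nullity = 6 − 5 = 1.

1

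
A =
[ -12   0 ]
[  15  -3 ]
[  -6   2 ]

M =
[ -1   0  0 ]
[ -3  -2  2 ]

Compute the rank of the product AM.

2

First compute AM:
[[ 12,   0,   0],
 [ -6,   6,  -6],
 [  0,  -4,   4]]
Now row reduce the product.
R2 ← R2 + (1/2)·R1: [0, 6, -6]
R3 ← R3 + (2/3)·R2: [0, 0, 0]
2 nonzero rows, so rank(AM) = 2.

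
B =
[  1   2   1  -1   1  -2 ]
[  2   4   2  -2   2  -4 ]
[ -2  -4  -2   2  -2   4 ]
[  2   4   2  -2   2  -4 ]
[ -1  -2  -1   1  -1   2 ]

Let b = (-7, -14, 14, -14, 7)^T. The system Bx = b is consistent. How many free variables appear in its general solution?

Row reduce the augmented matrix [B | b].
R2 ← R2 − (2)·R1: [0, 0, 0, 0, 0, 0, 0]
R3 ← R3 + (2)·R1: [0, 0, 0, 0, 0, 0, 0]
R4 ← R4 − (2)·R1: [0, 0, 0, 0, 0, 0, 0]
R5 ← R5 + R1: [0, 0, 0, 0, 0, 0, 0]
The echelon form has 1 nonzero rows, and every pivot lies in the first 6 columns, so rank(B) = rank([B|b]) = 1.
The system is consistent.
Free variables = (unknowns) − (rank) = 6 − 1 = 5.

5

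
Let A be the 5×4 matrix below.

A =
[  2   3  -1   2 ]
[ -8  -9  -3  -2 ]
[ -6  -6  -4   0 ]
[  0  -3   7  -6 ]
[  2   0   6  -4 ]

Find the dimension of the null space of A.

2

Row reduce to echelon form.
R2 ← R2 + (4)·R1: [0, 3, -7, 6]
R3 ← R3 + (3)·R1: [0, 3, -7, 6]
R5 ← R5 − R1: [0, -3, 7, -6]
R3 ← R3 − R2: [0, 0, 0, 0]
R4 ← R4 + R2: [0, 0, 0, 0]
R5 ← R5 + R2: [0, 0, 0, 0]
2 nonzero rows, so rank(A) = 2.
A has 4 columns; by rank–nullity, nullity = 4 − 2 = 2.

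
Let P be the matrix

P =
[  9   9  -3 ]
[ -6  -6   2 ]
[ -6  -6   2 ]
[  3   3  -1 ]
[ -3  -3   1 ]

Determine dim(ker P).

Row reduce to echelon form.
R2 ← R2 + (2/3)·R1: [0, 0, 0]
R3 ← R3 + (2/3)·R1: [0, 0, 0]
R4 ← R4 − (1/3)·R1: [0, 0, 0]
R5 ← R5 + (1/3)·R1: [0, 0, 0]
1 nonzero row, so rank(P) = 1.
P has 3 columns; by rank–nullity, nullity = 3 − 1 = 2.

2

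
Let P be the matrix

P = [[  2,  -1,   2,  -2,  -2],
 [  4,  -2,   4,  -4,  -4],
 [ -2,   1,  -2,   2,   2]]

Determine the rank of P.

Row reduce to echelon form.
R2 ← R2 − (2)·R1: [0, 0, 0, 0, 0]
R3 ← R3 + R1: [0, 0, 0, 0, 0]
Echelon form has 1 nonzero row, so rank(P) = 1.

1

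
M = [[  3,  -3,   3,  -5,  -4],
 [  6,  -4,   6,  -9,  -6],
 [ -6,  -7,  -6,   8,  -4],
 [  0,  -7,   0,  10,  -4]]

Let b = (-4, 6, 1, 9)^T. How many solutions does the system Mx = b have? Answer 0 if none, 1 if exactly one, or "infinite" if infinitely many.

Row reduce the augmented matrix [M | b].
R2 ← R2 − (2)·R1: [0, 2, 0, 1, 2, 14]
R3 ← R3 + (2)·R1: [0, -13, 0, -2, -12, -7]
R3 ← R3 + (13/2)·R2: [0, 0, 0, 9/2, 1, 84]
R4 ← R4 + (7/2)·R2: [0, 0, 0, 27/2, 3, 58]
R4 ← R4 − (3)·R3: [0, 0, 0, 0, 0, -194]
The echelon form has 4 nonzero rows; the last pivot sits in the augmented column, so rank(M) = 3 but rank([M|b]) = 4.
Since the ranks differ, the system is inconsistent.
It has no solutions.

0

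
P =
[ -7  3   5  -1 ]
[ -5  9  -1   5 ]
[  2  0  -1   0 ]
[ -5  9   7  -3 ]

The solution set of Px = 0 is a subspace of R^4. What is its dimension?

1

Row reduce to echelon form.
R2 ← R2 − (5/7)·R1: [0, 48/7, -32/7, 40/7]
R3 ← R3 + (2/7)·R1: [0, 6/7, 3/7, -2/7]
R4 ← R4 − (5/7)·R1: [0, 48/7, 24/7, -16/7]
R3 ← R3 − (1/8)·R2: [0, 0, 1, -1]
R4 ← R4 − R2: [0, 0, 8, -8]
R4 ← R4 − (8)·R3: [0, 0, 0, 0]
3 nonzero rows, so rank(P) = 3.
P has 4 columns; by rank–nullity, nullity = 4 − 3 = 1.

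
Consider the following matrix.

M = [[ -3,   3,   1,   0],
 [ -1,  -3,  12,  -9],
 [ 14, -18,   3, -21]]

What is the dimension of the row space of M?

Row reduce to echelon form.
R2 ← R2 − (1/3)·R1: [0, -4, 35/3, -9]
R3 ← R3 + (14/3)·R1: [0, -4, 23/3, -21]
R3 ← R3 − R2: [0, 0, -4, -12]
Echelon form has 3 nonzero rows, so rank(M) = 3.
The row space has dimension equal to the rank: 3.

3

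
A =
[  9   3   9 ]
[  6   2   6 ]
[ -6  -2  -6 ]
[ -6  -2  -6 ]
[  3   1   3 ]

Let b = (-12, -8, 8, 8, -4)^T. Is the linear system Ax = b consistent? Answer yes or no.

Row reduce the augmented matrix [A | b].
R2 ← R2 − (2/3)·R1: [0, 0, 0, 0]
R3 ← R3 + (2/3)·R1: [0, 0, 0, 0]
R4 ← R4 + (2/3)·R1: [0, 0, 0, 0]
R5 ← R5 − (1/3)·R1: [0, 0, 0, 0]
The echelon form has 1 nonzero rows, and every pivot lies in the first 3 columns, so rank(A) = rank([A|b]) = 1.
The system is consistent.

yes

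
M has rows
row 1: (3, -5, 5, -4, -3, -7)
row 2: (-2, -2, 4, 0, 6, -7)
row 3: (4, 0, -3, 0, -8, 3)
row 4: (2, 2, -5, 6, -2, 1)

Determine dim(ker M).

Row reduce to echelon form.
R2 ← R2 + (2/3)·R1: [0, -16/3, 22/3, -8/3, 4, -35/3]
R3 ← R3 − (4/3)·R1: [0, 20/3, -29/3, 16/3, -4, 37/3]
R4 ← R4 − (2/3)·R1: [0, 16/3, -25/3, 26/3, 0, 17/3]
R3 ← R3 + (5/4)·R2: [0, 0, -1/2, 2, 1, -9/4]
R4 ← R4 + R2: [0, 0, -1, 6, 4, -6]
R4 ← R4 − (2)·R3: [0, 0, 0, 2, 2, -3/2]
4 nonzero rows, so rank(M) = 4.
M has 6 columns; by rank–nullity, nullity = 6 − 4 = 2.

2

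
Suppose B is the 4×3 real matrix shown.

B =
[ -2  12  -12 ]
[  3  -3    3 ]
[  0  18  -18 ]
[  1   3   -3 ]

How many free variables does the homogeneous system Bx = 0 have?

Row reduce to echelon form.
R2 ← R2 + (3/2)·R1: [0, 15, -15]
R4 ← R4 + (1/2)·R1: [0, 9, -9]
R3 ← R3 − (6/5)·R2: [0, 0, 0]
R4 ← R4 − (3/5)·R2: [0, 0, 0]
2 nonzero rows, so rank(B) = 2.
B has 3 columns; by rank–nullity, nullity = 3 − 2 = 1.

1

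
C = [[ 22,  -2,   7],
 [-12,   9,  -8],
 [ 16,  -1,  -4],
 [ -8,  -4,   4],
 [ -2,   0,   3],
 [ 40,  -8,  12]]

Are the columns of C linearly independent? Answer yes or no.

yes

Row reduce C to echelon form.
R2 ← R2 + (6/11)·R1: [0, 87/11, -46/11]
R3 ← R3 − (8/11)·R1: [0, 5/11, -100/11]
R4 ← R4 + (4/11)·R1: [0, -52/11, 72/11]
R5 ← R5 + (1/11)·R1: [0, -2/11, 40/11]
R6 ← R6 − (20/11)·R1: [0, -48/11, -8/11]
R3 ← R3 − (5/87)·R2: [0, 0, -770/87]
R4 ← R4 + (52/87)·R2: [0, 0, 352/87]
R5 ← R5 + (2/87)·R2: [0, 0, 308/87]
R6 ← R6 + (16/29)·R2: [0, 0, -88/29]
R4 ← R4 + (16/35)·R3: [0, 0, 0]
R5 ← R5 + (2/5)·R3: [0, 0, 0]
R6 ← R6 − (12/35)·R3: [0, 0, 0]
3 pivots among 3 columns.
Every column is a pivot column, so the columns are linearly independent.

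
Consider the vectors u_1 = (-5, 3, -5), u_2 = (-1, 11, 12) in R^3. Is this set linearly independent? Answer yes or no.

yes

Form the matrix with these vectors as rows and row reduce.
R2 ← R2 − (1/5)·R1: [0, 52/5, 13]
2 nonzero rows, so the 2 vectors span a space of dimension 2.
Since 2 = 2, the vectors are linearly independent.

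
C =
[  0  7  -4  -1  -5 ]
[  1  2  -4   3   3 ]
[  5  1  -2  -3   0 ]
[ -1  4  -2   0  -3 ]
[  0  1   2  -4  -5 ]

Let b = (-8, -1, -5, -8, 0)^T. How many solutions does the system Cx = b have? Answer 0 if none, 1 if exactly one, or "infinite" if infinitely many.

Row reduce the augmented matrix [C | b].
Swap R1 ↔ R2
R3 ← R3 − (5)·R1: [0, -9, 18, -18, -15, 0]
R4 ← R4 + R1: [0, 6, -6, 3, 0, -9]
R3 ← R3 + (9/7)·R2: [0, 0, 90/7, -135/7, -150/7, -72/7]
R4 ← R4 − (6/7)·R2: [0, 0, -18/7, 27/7, 30/7, -15/7]
R5 ← R5 − (1/7)·R2: [0, 0, 18/7, -27/7, -30/7, 8/7]
R4 ← R4 + (1/5)·R3: [0, 0, 0, 0, 0, -21/5]
R5 ← R5 − (1/5)·R3: [0, 0, 0, 0, 0, 16/5]
R5 ← R5 + (16/21)·R4: [0, 0, 0, 0, 0, 0]
The echelon form has 4 nonzero rows; the last pivot sits in the augmented column, so rank(C) = 3 but rank([C|b]) = 4.
Since the ranks differ, the system is inconsistent.
It has no solutions.

0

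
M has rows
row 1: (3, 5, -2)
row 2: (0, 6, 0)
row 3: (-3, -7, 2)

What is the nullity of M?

1

Row reduce to echelon form.
R3 ← R3 + R1: [0, -2, 0]
R3 ← R3 + (1/3)·R2: [0, 0, 0]
2 nonzero rows, so rank(M) = 2.
M has 3 columns; by rank–nullity, nullity = 3 − 2 = 1.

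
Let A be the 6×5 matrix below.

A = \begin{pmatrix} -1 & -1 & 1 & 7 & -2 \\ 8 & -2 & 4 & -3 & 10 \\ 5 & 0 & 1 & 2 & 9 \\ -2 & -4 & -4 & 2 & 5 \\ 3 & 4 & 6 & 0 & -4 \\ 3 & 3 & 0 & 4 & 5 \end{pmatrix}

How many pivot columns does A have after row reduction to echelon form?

5

Row reduce to echelon form.
R2 ← R2 + (8)·R1: [0, -10, 12, 53, -6]
R3 ← R3 + (5)·R1: [0, -5, 6, 37, -1]
R4 ← R4 − (2)·R1: [0, -2, -6, -12, 9]
R5 ← R5 + (3)·R1: [0, 1, 9, 21, -10]
R6 ← R6 + (3)·R1: [0, 0, 3, 25, -1]
R3 ← R3 − (1/2)·R2: [0, 0, 0, 21/2, 2]
R4 ← R4 − (1/5)·R2: [0, 0, -42/5, -113/5, 51/5]
R5 ← R5 + (1/10)·R2: [0, 0, 51/5, 263/10, -53/5]
Swap R3 ↔ R4
R5 ← R5 + (17/14)·R3: [0, 0, 0, -8/7, 25/14]
R6 ← R6 + (5/14)·R3: [0, 0, 0, 237/14, 37/14]
R5 ← R5 + (16/147)·R4: [0, 0, 0, 0, 589/294]
R6 ← R6 − (79/49)·R4: [0, 0, 0, 0, -57/98]
R6 ← R6 + (9/31)·R5: [0, 0, 0, 0, 0]
Echelon form has 5 nonzero rows, so rank(A) = 5.
Each nonzero row contributes one pivot column: 5 pivot columns.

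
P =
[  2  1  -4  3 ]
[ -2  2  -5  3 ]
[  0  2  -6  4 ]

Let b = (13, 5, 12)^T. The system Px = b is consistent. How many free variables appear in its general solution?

2

Row reduce the augmented matrix [P | b].
R2 ← R2 + R1: [0, 3, -9, 6, 18]
R3 ← R3 − (2/3)·R2: [0, 0, 0, 0, 0]
The echelon form has 2 nonzero rows, and every pivot lies in the first 4 columns, so rank(P) = rank([P|b]) = 2.
The system is consistent.
Free variables = (unknowns) − (rank) = 4 − 2 = 2.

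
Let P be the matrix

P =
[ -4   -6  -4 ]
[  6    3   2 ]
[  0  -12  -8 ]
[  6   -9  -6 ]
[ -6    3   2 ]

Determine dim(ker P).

1

Row reduce to echelon form.
R2 ← R2 + (3/2)·R1: [0, -6, -4]
R4 ← R4 + (3/2)·R1: [0, -18, -12]
R5 ← R5 − (3/2)·R1: [0, 12, 8]
R3 ← R3 − (2)·R2: [0, 0, 0]
R4 ← R4 − (3)·R2: [0, 0, 0]
R5 ← R5 + (2)·R2: [0, 0, 0]
2 nonzero rows, so rank(P) = 2.
P has 3 columns; by rank–nullity, nullity = 3 − 2 = 1.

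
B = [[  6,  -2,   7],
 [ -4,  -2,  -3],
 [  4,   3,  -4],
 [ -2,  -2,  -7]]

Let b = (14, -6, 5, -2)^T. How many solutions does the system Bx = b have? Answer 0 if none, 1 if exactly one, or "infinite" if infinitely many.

Row reduce the augmented matrix [B | b].
R2 ← R2 + (2/3)·R1: [0, -10/3, 5/3, 10/3]
R3 ← R3 − (2/3)·R1: [0, 13/3, -26/3, -13/3]
R4 ← R4 + (1/3)·R1: [0, -8/3, -14/3, 8/3]
R3 ← R3 + (13/10)·R2: [0, 0, -13/2, 0]
R4 ← R4 − (4/5)·R2: [0, 0, -6, 0]
R4 ← R4 − (12/13)·R3: [0, 0, 0, 0]
The echelon form has 3 nonzero rows, and every pivot lies in the first 3 columns, so rank(B) = rank([B|b]) = 3.
The system is consistent.
rank = 3 = number of unknowns, so the solution is unique.

1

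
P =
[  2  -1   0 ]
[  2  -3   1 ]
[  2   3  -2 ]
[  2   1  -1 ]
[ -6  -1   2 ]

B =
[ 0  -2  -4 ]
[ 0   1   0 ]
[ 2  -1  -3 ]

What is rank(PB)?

2

First compute PB:
[[  0,  -5,  -8],
 [  2,  -8, -11],
 [ -4,   1,  -2],
 [ -2,  -2,  -5],
 [  4,   9,  18]]
Now row reduce the product.
Swap R1 ↔ R2
R3 ← R3 + (2)·R1: [0, -15, -24]
R4 ← R4 + R1: [0, -10, -16]
R5 ← R5 − (2)·R1: [0, 25, 40]
R3 ← R3 − (3)·R2: [0, 0, 0]
R4 ← R4 − (2)·R2: [0, 0, 0]
R5 ← R5 + (5)·R2: [0, 0, 0]
2 nonzero rows, so rank(PB) = 2.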